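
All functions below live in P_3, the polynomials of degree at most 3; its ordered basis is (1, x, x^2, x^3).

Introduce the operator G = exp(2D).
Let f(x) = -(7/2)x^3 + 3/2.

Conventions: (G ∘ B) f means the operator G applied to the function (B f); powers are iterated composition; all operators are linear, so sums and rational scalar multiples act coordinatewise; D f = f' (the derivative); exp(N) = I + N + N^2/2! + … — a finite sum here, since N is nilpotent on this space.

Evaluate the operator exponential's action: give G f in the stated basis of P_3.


the image equals g(x) = -(7/2)x^3 - 21x^2 - 42x - 53/2

order-1 term: -21x^2
order-2 term: -42x
order-3 term: -28
the series for exp(2D) f terminates at order 3
exp(2D) f = -(7/2)x^3 - 21x^2 - 42x - 53/2


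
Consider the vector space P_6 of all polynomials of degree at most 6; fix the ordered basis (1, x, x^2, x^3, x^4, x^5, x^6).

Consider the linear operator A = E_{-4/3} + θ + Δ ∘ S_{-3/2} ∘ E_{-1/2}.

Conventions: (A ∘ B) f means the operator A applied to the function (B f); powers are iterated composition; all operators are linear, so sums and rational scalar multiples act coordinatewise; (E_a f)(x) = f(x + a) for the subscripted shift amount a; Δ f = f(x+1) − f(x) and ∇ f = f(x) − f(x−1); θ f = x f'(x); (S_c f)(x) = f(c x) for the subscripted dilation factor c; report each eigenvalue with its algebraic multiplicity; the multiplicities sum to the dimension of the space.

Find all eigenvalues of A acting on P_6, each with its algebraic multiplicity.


λ = 1 (multiplicity 1), λ = 2 (multiplicity 1), λ = 3 (multiplicity 1), λ = 4 (multiplicity 1), λ = 5 (multiplicity 1), λ = 6 (multiplicity 1), λ = 7 (multiplicity 1)

image of 1: 1
image of x: 2x - 17/6
image of x^2: 3x^2 + (11/6)x + 199/36
image of x^3: 4x^3 - (113/8)x^2 - (277/24)x - 2213/216
image of x^4: 5x^4 + (179/12)x^3 + (1471/24)x^2 + (4079/108)x + 24751/1296
image of x^5: 6x^5 - (4285/96)x^4 - (15665/144)x^3 - (86785/432)x^2 - (268865/2592)x - 281357/7776
image of x^6: 7x^6 + (1931/32)x^5 + (59795/192)x^4 + (209155/432)x^3 + (1011395/1728)x^2 + (680231/2592)x + 3247399/46656
the matrix is upper triangular; its diagonal is (1, 2, 3, 4, 5, 6, 7)
for a triangular matrix the eigenvalues are the diagonal entries, with algebraic multiplicity their repetition count


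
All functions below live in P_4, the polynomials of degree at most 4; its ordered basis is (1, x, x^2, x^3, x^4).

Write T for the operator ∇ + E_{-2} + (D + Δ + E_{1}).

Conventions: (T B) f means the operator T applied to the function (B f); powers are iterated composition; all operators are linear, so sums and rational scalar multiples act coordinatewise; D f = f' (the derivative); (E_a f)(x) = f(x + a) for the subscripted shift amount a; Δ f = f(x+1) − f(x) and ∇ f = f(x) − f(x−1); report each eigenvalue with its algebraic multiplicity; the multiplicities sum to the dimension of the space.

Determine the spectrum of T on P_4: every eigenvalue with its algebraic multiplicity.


λ = 2 (multiplicity 5)

image of 1: 2
image of x: 2x + 2
image of x^2: 2x^2 + 4x + 5
image of x^3: 2x^3 + 6x^2 + 15x - 5
image of x^4: 2x^4 + 8x^3 + 30x^2 - 20x + 17
the matrix is upper triangular; its diagonal is (2, 2, 2, 2, 2)
for a triangular matrix the eigenvalues are the diagonal entries, with algebraic multiplicity their repetition count


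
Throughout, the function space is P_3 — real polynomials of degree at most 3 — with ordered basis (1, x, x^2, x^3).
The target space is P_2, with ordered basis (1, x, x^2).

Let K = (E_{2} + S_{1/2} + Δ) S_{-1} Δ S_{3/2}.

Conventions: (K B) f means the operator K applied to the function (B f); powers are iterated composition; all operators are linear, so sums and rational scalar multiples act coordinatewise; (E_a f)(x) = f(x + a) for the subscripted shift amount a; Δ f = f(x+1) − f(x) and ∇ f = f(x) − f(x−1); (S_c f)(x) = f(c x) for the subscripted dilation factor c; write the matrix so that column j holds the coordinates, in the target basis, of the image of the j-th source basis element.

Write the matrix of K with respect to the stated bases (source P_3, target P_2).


the matrix is [[0, 3, -9, 27]; [0, 0, -27/4, 729/16]; [0, 0, 0, 405/32]] (rows listed top to bottom)

image of 1: 0
image of x: 3
image of x^2: -(27/4)x - 9
image of x^3: (405/32)x^2 + (729/16)x + 27
each image's coordinates form column j of the matrix


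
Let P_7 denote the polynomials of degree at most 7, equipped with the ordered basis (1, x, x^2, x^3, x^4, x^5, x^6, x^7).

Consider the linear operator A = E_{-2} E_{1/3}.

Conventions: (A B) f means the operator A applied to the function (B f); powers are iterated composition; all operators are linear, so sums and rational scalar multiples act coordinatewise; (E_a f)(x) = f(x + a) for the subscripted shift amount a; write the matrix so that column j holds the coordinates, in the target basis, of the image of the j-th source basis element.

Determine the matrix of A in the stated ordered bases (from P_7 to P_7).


image of 1: 1
image of x: x - 5/3
image of x^2: x^2 - (10/3)x + 25/9
image of x^3: x^3 - 5x^2 + (25/3)x - 125/27
image of x^4: x^4 - (20/3)x^3 + (50/3)x^2 - (500/27)x + 625/81
image of x^5: x^5 - (25/3)x^4 + (250/9)x^3 - (1250/27)x^2 + (3125/81)x - 3125/243
image of x^6: x^6 - 10x^5 + (125/3)x^4 - (2500/27)x^3 + (3125/27)x^2 - (6250/81)x + 15625/729
image of x^7: x^7 - (35/3)x^6 + (175/3)x^5 - (4375/27)x^4 + (21875/81)x^3 - (21875/81)x^2 + (109375/729)x - 78125/2187
each image's coordinates form column j of the matrix

the matrix is [[1, -5/3, 25/9, -125/27, 625/81, -3125/243, 15625/729, -78125/2187]; [0, 1, -10/3, 25/3, -500/27, 3125/81, -6250/81, 109375/729]; [0, 0, 1, -5, 50/3, -1250/27, 3125/27, -21875/81]; [0, 0, 0, 1, -20/3, 250/9, -2500/27, 21875/81]; [0, 0, 0, 0, 1, -25/3, 125/3, -4375/27]; [0, 0, 0, 0, 0, 1, -10, 175/3]; [0, 0, 0, 0, 0, 0, 1, -35/3]; [0, 0, 0, 0, 0, 0, 0, 1]] (rows listed top to bottom)


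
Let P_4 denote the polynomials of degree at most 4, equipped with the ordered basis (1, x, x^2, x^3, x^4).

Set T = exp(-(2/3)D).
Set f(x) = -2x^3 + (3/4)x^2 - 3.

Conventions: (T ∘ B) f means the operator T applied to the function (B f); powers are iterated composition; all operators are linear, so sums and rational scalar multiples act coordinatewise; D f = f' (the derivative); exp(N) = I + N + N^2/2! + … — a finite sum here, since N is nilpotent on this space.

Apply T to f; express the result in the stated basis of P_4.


order-1 term: 4x^2 - x
order-2 term: -(8/3)x + 1/3
order-3 term: 16/27
the series for exp(-(2/3)D) f terminates at order 3
exp(-(2/3)D) f = -2x^3 + (19/4)x^2 - (11/3)x - 56/27

the image equals g(x) = -2x^3 + (19/4)x^2 - (11/3)x - 56/27


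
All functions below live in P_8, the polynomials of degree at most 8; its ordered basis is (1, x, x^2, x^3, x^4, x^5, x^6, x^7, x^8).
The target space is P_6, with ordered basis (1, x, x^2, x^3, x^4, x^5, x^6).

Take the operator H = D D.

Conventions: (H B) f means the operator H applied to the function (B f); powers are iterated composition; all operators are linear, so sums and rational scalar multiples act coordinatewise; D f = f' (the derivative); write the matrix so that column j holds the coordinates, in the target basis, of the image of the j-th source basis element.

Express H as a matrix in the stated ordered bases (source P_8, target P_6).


image of 1: 0
image of x: 0
image of x^2: 2
image of x^3: 6x
image of x^4: 12x^2
image of x^5: 20x^3
image of x^6: 30x^4
image of x^7: 42x^5
image of x^8: 56x^6
each image's coordinates form column j of the matrix

the matrix is [[0, 0, 2, 0, 0, 0, 0, 0, 0]; [0, 0, 0, 6, 0, 0, 0, 0, 0]; [0, 0, 0, 0, 12, 0, 0, 0, 0]; [0, 0, 0, 0, 0, 20, 0, 0, 0]; [0, 0, 0, 0, 0, 0, 30, 0, 0]; [0, 0, 0, 0, 0, 0, 0, 42, 0]; [0, 0, 0, 0, 0, 0, 0, 0, 56]] (rows listed top to bottom)


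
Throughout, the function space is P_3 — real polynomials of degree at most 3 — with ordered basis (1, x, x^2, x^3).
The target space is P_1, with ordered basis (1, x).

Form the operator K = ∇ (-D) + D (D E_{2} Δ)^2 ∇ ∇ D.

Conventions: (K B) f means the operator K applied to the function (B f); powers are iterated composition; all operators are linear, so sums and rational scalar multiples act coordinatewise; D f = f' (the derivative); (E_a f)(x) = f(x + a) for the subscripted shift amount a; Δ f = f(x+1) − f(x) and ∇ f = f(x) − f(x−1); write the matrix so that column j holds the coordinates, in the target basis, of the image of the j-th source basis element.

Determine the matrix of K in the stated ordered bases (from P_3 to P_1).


image of 1: 0
image of x: 0
image of x^2: -2
image of x^3: -6x + 3
each image's coordinates form column j of the matrix

the matrix is [[0, 0, -2, 3]; [0, 0, 0, -6]] (rows listed top to bottom)


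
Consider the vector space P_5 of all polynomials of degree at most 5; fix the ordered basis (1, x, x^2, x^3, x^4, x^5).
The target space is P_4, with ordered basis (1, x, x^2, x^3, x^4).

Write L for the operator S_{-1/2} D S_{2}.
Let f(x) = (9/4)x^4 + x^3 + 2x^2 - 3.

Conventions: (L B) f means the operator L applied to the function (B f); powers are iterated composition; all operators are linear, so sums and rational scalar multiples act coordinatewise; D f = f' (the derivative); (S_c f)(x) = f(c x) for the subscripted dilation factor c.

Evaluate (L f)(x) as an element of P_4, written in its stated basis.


the image equals g(x) = -18x^3 + 6x^2 - 8x

S_{2} f = 36x^4 + 8x^3 + 8x^2 - 3
D S_{2} f = 144x^3 + 24x^2 + 16x
S_{-1/2} (D S_{2}) f = -18x^3 + 6x^2 - 8x


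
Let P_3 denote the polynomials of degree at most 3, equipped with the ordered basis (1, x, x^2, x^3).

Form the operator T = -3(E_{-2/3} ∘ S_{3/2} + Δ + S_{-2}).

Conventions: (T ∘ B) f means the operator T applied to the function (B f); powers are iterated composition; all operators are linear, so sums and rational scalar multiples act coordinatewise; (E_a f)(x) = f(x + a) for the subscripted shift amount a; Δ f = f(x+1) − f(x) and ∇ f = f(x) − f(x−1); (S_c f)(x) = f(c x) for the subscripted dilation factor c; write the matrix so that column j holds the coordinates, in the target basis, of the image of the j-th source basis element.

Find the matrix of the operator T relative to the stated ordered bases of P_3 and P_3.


the matrix is [[-6, 0, -6, 0]; [0, 3/2, 3, -45/2]; [0, 0, -75/4, 45/4]; [0, 0, 0, 111/8]] (rows listed top to bottom)

image of 1: -6
image of x: (3/2)x
image of x^2: -(75/4)x^2 + 3x - 6
image of x^3: (111/8)x^3 + (45/4)x^2 - (45/2)x
each image's coordinates form column j of the matrix


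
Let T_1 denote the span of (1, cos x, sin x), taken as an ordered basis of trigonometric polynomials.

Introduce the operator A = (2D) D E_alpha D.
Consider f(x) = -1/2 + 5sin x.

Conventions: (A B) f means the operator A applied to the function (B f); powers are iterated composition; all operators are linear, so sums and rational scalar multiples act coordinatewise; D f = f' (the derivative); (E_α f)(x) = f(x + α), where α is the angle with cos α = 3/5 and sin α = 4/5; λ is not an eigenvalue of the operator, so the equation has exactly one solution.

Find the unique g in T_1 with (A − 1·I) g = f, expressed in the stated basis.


the result is g(x) = 1/2 + (10/3)cos x + (5/3)sin x

write g with unknown coordinates in the stated basis and equate coefficients in (A − 1·I) g = f
solving from the highest basis element down gives g = 1/2 + (10/3)cos x + (5/3)sin x
check: A g = (10/3)cos x + (20/3)sin x
so A g − 1·g = -1/2 + 5sin x = f ✓


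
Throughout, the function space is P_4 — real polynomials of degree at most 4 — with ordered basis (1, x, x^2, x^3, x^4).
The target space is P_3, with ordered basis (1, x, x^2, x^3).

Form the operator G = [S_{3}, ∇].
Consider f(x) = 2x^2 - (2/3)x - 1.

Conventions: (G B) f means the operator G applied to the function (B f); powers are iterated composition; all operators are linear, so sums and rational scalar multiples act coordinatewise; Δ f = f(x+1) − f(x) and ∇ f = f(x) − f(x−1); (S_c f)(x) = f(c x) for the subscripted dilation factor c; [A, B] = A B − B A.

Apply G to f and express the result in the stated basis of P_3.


∇ f = 4x - 8/3
S_{3} ∇ f = 12x - 8/3
S_{3} f = 18x^2 - 2x - 1
∇ S_{3} f = 36x - 20
[S_{3}, ∇] f = -24x + 52/3

the image equals g(x) = -24x + 52/3


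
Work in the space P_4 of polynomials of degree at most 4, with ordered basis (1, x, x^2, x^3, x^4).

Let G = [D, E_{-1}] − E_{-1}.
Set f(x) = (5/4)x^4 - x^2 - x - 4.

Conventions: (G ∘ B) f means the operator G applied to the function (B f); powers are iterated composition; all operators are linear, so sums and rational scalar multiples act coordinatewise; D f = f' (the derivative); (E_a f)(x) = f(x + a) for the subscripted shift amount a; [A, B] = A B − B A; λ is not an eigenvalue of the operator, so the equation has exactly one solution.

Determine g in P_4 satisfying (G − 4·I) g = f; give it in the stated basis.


g(x) = -(1/4)x^4 - (1/5)x^3 + (19/50)x^2 + (34/125)x + 1971/2500

write g with unknown coordinates in the stated basis and equate coefficients in (G − 4·I) g = f
solving from the highest basis element down gives g = -(1/4)x^4 - (1/5)x^3 + (19/50)x^2 + (34/125)x + 1971/2500
check: G g = (1/4)x^4 - (4/5)x^3 + (13/25)x^2 + (11/125)x - 529/625
so G g − 4·g = (5/4)x^4 - x^2 - x - 4 = f ✓


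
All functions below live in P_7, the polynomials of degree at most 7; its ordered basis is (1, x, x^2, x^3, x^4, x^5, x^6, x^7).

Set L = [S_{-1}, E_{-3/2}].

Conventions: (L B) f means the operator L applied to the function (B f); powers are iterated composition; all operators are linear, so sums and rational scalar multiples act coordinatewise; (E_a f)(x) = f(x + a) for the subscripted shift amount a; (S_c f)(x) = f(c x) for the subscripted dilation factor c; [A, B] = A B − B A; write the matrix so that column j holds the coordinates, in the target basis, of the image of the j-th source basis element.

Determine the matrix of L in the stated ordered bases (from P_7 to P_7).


image of 1: 0
image of x: -3
image of x^2: 6x
image of x^3: -9x^2 - 27/4
image of x^4: 12x^3 + 27x
image of x^5: -15x^4 - (135/2)x^2 - 243/16
image of x^6: 18x^5 + 135x^3 + (729/8)x
image of x^7: -21x^6 - (945/4)x^4 - (5103/16)x^2 - 2187/64
each image's coordinates form column j of the matrix

the matrix is [[0, -3, 0, -27/4, 0, -243/16, 0, -2187/64]; [0, 0, 6, 0, 27, 0, 729/8, 0]; [0, 0, 0, -9, 0, -135/2, 0, -5103/16]; [0, 0, 0, 0, 12, 0, 135, 0]; [0, 0, 0, 0, 0, -15, 0, -945/4]; [0, 0, 0, 0, 0, 0, 18, 0]; [0, 0, 0, 0, 0, 0, 0, -21]; [0, 0, 0, 0, 0, 0, 0, 0]] (rows listed top to bottom)


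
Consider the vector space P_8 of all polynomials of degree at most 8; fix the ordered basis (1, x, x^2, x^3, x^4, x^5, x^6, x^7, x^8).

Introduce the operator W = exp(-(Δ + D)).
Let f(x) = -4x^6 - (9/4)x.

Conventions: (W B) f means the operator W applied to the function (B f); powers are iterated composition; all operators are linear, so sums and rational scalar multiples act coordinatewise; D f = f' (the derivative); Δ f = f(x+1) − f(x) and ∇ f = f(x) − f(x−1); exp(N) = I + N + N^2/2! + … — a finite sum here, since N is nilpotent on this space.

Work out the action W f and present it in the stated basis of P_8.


order-1 term: 48x^5 + 60x^4 + 80x^3 + 60x^2 + 24x + 17/2
order-2 term: -240x^4 - 480x^3 - 660x^2 - 480x - 148
order-3 term: 640x^3 + 1440x^2 + 1680x + 780
order-4 term: -960x^2 - 1920x - 1360
order-5 term: 768x + 960
order-6 term: -256
the series for exp(-(Δ + D)) f terminates at order 6
exp(-(Δ + D)) f = -4x^6 + 48x^5 - 180x^4 + 240x^3 - 120x^2 + (279/4)x - 31/2

g(x) = -4x^6 + 48x^5 - 180x^4 + 240x^3 - 120x^2 + (279/4)x - 31/2


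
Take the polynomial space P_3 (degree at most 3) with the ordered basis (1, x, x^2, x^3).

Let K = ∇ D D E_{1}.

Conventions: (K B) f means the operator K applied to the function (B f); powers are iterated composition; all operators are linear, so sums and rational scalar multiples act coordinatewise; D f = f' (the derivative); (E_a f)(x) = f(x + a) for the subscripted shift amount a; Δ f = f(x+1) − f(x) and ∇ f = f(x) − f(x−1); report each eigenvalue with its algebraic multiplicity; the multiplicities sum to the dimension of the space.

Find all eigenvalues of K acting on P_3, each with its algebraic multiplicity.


λ = 0 (multiplicity 4)

image of 1: 0
image of x: 0
image of x^2: 0
image of x^3: 6
the matrix is upper triangular; its diagonal is (0, 0, 0, 0)
for a triangular matrix the eigenvalues are the diagonal entries, with algebraic multiplicity their repetition count


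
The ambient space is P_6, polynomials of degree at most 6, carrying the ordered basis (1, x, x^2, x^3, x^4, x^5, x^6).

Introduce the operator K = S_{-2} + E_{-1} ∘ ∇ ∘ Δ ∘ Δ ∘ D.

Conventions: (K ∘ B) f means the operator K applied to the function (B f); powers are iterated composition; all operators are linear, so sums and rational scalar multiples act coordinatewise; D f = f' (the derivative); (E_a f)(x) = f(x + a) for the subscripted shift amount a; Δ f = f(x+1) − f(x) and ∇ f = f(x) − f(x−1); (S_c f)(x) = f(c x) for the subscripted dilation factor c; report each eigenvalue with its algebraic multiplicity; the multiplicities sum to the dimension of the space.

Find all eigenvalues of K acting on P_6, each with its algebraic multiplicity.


image of 1: 1
image of x: -2x
image of x^2: 4x^2
image of x^3: -8x^3
image of x^4: 16x^4 + 24
image of x^5: -32x^5 + 120x - 60
image of x^6: 64x^6 + 360x^2 - 360x + 180
the matrix is upper triangular; its diagonal is (1, -2, 4, -8, 16, -32, 64)
for a triangular matrix the eigenvalues are the diagonal entries, with algebraic multiplicity their repetition count

λ = -32 (multiplicity 1), λ = -8 (multiplicity 1), λ = -2 (multiplicity 1), λ = 1 (multiplicity 1), λ = 4 (multiplicity 1), λ = 16 (multiplicity 1), λ = 64 (multiplicity 1)


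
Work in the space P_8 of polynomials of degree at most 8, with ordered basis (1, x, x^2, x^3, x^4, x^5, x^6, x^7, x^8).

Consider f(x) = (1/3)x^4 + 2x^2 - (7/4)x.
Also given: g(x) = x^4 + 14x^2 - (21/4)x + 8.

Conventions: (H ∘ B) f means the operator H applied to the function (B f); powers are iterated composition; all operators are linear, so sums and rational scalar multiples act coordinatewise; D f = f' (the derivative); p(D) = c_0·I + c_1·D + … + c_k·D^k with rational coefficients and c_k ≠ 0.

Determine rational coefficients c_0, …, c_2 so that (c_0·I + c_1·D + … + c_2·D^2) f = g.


D^0 f = (1/3)x^4 + 2x^2 - (7/4)x
D^1 f = (4/3)x^3 + 4x - 7/4
D^2 f = 4x^2 + 4
matching coefficients of g against c_0 f + c_1 Df + … from the top degree down determines the c_i
solution: c_0 = 3, c_1 = 0, c_2 = 2

p(D) = 3·I + 2·D^2, i.e. c_0 = 3, c_1 = 0, c_2 = 2


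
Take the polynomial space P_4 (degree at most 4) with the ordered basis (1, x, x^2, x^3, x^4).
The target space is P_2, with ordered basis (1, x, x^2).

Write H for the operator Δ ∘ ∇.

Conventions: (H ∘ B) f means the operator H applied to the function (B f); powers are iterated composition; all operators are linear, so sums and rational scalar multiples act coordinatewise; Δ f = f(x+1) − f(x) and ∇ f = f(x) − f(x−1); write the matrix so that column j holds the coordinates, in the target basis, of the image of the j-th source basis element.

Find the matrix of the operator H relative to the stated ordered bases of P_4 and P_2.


image of 1: 0
image of x: 0
image of x^2: 2
image of x^3: 6x
image of x^4: 12x^2 + 2
each image's coordinates form column j of the matrix

the matrix is [[0, 0, 2, 0, 2]; [0, 0, 0, 6, 0]; [0, 0, 0, 0, 12]] (rows listed top to bottom)


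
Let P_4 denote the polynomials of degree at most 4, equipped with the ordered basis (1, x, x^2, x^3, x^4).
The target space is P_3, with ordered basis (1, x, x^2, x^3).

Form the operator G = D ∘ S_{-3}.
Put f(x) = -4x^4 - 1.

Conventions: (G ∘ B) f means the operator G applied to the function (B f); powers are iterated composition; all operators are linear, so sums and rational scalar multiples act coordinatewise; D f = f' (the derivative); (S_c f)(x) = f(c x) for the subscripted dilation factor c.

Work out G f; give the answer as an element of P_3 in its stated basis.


S_{-3} f = -324x^4 - 1
D S_{-3} f = -1296x^3

the result is g(x) = -1296x^3


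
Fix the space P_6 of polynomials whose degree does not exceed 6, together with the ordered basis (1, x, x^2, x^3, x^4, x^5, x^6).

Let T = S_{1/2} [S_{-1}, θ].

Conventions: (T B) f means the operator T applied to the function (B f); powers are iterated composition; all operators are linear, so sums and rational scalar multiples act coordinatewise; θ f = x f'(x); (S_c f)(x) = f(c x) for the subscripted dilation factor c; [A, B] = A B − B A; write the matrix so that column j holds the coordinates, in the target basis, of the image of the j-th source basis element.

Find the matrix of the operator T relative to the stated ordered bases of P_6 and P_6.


the matrix is [[0, 0, 0, 0, 0, 0, 0]; [0, 0, 0, 0, 0, 0, 0]; [0, 0, 0, 0, 0, 0, 0]; [0, 0, 0, 0, 0, 0, 0]; [0, 0, 0, 0, 0, 0, 0]; [0, 0, 0, 0, 0, 0, 0]; [0, 0, 0, 0, 0, 0, 0]] (rows listed top to bottom)

image of 1: 0
image of x: 0
image of x^2: 0
image of x^3: 0
image of x^4: 0
image of x^5: 0
image of x^6: 0
each image's coordinates form column j of the matrix


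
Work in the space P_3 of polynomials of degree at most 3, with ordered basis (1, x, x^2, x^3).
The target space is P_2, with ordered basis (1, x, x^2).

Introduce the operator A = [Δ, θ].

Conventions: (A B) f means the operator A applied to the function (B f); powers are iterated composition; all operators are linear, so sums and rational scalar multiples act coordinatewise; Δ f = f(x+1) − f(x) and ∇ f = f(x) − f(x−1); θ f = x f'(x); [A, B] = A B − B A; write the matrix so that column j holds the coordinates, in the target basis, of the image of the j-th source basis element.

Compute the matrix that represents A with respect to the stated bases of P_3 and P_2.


image of 1: 0
image of x: 1
image of x^2: 2x + 2
image of x^3: 3x^2 + 6x + 3
each image's coordinates form column j of the matrix

the matrix is [[0, 1, 2, 3]; [0, 0, 2, 6]; [0, 0, 0, 3]] (rows listed top to bottom)


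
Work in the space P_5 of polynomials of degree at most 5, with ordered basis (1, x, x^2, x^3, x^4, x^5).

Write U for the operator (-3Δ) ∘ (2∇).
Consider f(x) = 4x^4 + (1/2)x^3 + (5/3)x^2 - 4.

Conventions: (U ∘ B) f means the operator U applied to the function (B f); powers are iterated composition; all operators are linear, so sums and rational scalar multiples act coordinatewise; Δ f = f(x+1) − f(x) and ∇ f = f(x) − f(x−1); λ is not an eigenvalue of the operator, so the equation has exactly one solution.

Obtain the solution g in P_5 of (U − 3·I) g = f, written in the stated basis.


g(x) = -(4/3)x^4 - (1/6)x^3 + (283/9)x^2 + 2x - 1072/9

write g with unknown coordinates in the stated basis and equate coefficients in (U − 3·I) g = f
solving from the highest basis element down gives g = -(4/3)x^4 - (1/6)x^3 + (283/9)x^2 + 2x - 1072/9
check: U g = 96x^2 + 6x - 1084/3
so U g − 3·g = 4x^4 + (1/2)x^3 + (5/3)x^2 - 4 = f ✓


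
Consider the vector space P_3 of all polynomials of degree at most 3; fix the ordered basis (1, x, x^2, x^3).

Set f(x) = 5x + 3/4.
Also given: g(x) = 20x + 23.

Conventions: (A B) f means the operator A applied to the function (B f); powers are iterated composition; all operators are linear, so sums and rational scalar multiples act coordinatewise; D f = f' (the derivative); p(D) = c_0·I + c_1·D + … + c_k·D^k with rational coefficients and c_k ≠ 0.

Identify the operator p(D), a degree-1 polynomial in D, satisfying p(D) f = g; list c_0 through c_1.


D^0 f = 5x + 3/4
D^1 f = 5
matching coefficients of g against c_0 f + c_1 Df + … from the top degree down determines the c_i
solution: c_0 = 4, c_1 = 4

c_0 = 4, c_1 = 4


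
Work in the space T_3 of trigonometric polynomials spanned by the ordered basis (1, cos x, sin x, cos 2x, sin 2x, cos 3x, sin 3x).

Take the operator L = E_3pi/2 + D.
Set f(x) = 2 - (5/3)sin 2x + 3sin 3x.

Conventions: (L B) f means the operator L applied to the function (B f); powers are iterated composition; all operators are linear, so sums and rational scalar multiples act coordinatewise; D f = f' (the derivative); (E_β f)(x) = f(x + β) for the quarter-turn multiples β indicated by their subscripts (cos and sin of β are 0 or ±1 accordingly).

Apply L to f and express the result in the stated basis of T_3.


E_3pi/2 f = 2 + (5/3)sin 2x + 3cos 3x
D f = -(10/3)cos 2x + 9cos 3x
(E_3pi/2 + D) f = 2 - (10/3)cos 2x + (5/3)sin 2x + 12cos 3x

the image equals g(x) = 2 - (10/3)cos 2x + (5/3)sin 2x + 12cos 3x


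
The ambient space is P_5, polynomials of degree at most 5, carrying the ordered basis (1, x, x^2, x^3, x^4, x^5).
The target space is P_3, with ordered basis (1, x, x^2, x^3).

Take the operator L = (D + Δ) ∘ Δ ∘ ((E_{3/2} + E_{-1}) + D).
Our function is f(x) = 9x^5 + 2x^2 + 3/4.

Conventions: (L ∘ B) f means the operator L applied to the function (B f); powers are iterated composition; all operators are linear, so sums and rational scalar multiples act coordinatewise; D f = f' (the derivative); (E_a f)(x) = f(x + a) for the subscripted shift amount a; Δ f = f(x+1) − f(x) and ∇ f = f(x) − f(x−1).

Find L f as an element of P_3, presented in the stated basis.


E_{3/2} f = 9x^5 + (135/2)x^4 + (405/2)x^3 + (1223/4)x^2 + (3741/16)x + 2355/32
E_{-1} f = 9x^5 - 45x^4 + 90x^3 - 88x^2 + 41x - 25/4
(E_{3/2} + E_{-1}) f = 18x^5 + (45/2)x^4 + (585/2)x^3 + (871/4)x^2 + (4397/16)x + 2155/32
D f = 45x^4 + 4x
((E_{3/2} + E_{-1}) + D) f = 18x^5 + (135/2)x^4 + (585/2)x^3 + (871/4)x^2 + (4461/16)x + 2155/32
Δ ((E_{3/2} + E_{-1}) + D) f = 90x^4 + 450x^3 + (2925/2)x^2 + 1673x + 13993/16
D Δ ((E_{3/2} + E_{-1}) + D) f = 360x^3 + 1350x^2 + 2925x + 1673
Δ Δ ((E_{3/2} + E_{-1}) + D) f = 360x^3 + 1890x^2 + 4635x + 7351/2
(D + Δ) Δ ((E_{3/2} + E_{-1}) + D) f = 720x^3 + 3240x^2 + 7560x + 10697/2

g(x) = 720x^3 + 3240x^2 + 7560x + 10697/2


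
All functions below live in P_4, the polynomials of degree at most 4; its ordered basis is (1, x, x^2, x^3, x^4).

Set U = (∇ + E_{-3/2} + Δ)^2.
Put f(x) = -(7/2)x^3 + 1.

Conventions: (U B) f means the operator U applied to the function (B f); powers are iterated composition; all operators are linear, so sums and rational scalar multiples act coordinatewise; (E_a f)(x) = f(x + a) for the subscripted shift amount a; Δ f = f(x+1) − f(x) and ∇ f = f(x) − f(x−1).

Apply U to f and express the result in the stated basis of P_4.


∇ f = -(21/2)x^2 + (21/2)x - 7/2
E_{-3/2} f = -(7/2)x^3 + (63/4)x^2 - (189/8)x + 205/16
Δ f = -(21/2)x^2 - (21/2)x - 7/2
(∇ + E_{-3/2} + Δ) f = -(7/2)x^3 - (21/4)x^2 - (189/8)x + 93/16
∇ (∇ + E_{-3/2} + Δ) f = -(21/2)x^2 - 175/8
E_{-3/2} (∇ + E_{-3/2} + Δ) f = -(7/2)x^3 + (21/2)x^2 - (63/2)x + 165/4
Δ (∇ + E_{-3/2} + Δ) f = -(21/2)x^2 - 21x - 259/8
(∇ + E_{-3/2} + Δ) (∇ + E_{-3/2} + Δ) f = -(7/2)x^3 - (21/2)x^2 - (105/2)x - 13

the result is g(x) = -(7/2)x^3 - (21/2)x^2 - (105/2)x - 13


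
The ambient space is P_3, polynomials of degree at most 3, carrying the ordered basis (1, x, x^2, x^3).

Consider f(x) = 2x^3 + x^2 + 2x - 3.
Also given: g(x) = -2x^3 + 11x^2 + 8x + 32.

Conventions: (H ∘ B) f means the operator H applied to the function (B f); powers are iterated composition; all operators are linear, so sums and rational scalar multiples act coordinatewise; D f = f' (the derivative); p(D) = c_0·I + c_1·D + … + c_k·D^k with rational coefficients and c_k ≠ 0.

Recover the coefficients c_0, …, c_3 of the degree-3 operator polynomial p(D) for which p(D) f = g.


D^0 f = 2x^3 + x^2 + 2x - 3
D^1 f = 6x^2 + 2x + 2
D^2 f = 12x + 2
D^3 f = 12
matching coefficients of g against c_0 f + c_1 Df + … from the top degree down determines the c_i
solution: c_0 = -1, c_1 = 2, c_2 = 1/2, c_3 = 2

p(D) = -I + 2·D + (1/2)·D^2 + 2·D^3, i.e. c_0 = -1, c_1 = 2, c_2 = 1/2, c_3 = 2


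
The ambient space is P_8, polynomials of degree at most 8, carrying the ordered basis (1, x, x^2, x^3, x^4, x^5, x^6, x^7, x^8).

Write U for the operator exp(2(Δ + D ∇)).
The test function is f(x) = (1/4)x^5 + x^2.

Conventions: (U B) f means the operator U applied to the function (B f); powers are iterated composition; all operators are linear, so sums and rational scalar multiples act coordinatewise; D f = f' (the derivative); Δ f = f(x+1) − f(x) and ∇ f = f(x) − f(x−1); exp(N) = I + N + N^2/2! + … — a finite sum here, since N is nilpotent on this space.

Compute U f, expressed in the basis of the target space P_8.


the result is g(x) = (1/4)x^5 + (5/2)x^4 + 25x^3 + 101x^2 + (623/2)x + 331

order-1 term: (5/2)x^4 + 15x^3 - 10x^2 + (33/2)x + 4
order-2 term: 10x^3 + 90x^2 + 95x - 31
order-3 term: 20x^2 + 180x + 230
order-4 term: 20x + 120
order-5 term: 8
the series for exp(2(Δ + D ∇)) f terminates at order 5
exp(2(Δ + D ∇)) f = (1/4)x^5 + (5/2)x^4 + 25x^3 + 101x^2 + (623/2)x + 331


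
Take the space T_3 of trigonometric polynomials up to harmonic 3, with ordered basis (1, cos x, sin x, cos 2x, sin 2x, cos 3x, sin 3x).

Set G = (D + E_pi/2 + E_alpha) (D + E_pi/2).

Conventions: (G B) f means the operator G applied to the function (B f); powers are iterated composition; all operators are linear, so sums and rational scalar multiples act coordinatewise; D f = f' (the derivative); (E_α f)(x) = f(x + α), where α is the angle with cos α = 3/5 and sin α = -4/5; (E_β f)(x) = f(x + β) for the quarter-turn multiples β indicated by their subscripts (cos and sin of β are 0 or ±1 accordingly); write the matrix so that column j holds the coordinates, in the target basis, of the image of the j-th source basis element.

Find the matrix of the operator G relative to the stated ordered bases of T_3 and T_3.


the matrix is [[2, 0, 0, 0, 0, 0, 0]; [0, -12/5, 6/5, 0, 0, 0, 0]; [0, -6/5, -12/5, 0, 0, 0, 0]; [0, 0, 0, -4/5, -18/5, 0, 0]; [0, 0, 0, 18/5, -4/5, 0, 0]; [0, 0, 0, 0, 0, -412/125, -234/125]; [0, 0, 0, 0, 0, 234/125, -412/125]] (rows listed top to bottom)

image of 1: 2
image of cos x: -(12/5)cos x - (6/5)sin x
image of sin x: (6/5)cos x - (12/5)sin x
image of cos 2x: -(4/5)cos 2x + (18/5)sin 2x
image of sin 2x: -(18/5)cos 2x - (4/5)sin 2x
image of cos 3x: -(412/125)cos 3x + (234/125)sin 3x
image of sin 3x: -(234/125)cos 3x - (412/125)sin 3x
each image's coordinates form column j of the matrix


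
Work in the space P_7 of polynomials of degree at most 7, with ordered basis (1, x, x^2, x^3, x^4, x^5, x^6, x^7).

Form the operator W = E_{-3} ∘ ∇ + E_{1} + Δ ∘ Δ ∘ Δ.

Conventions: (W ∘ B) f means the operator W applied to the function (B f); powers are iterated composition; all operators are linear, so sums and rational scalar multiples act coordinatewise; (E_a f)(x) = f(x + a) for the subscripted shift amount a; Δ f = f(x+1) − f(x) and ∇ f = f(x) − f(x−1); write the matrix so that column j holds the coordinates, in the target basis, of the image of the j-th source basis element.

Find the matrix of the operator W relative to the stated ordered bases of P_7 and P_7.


image of 1: 1
image of x: x + 2
image of x^2: x^2 + 4x - 6
image of x^3: x^3 + 6x^2 - 18x + 44
image of x^4: x^4 + 8x^3 - 36x^2 + 176x - 138
image of x^5: x^5 + 10x^4 - 60x^3 + 440x^2 - 690x + 932
image of x^6: x^6 + 12x^5 - 90x^4 + 880x^3 - 2070x^2 + 5592x - 2826
image of x^7: x^7 + 14x^6 - 126x^5 + 1540x^4 - 4830x^3 + 19572x^2 - 19782x + 16004
each image's coordinates form column j of the matrix

the matrix is [[1, 2, -6, 44, -138, 932, -2826, 16004]; [0, 1, 4, -18, 176, -690, 5592, -19782]; [0, 0, 1, 6, -36, 440, -2070, 19572]; [0, 0, 0, 1, 8, -60, 880, -4830]; [0, 0, 0, 0, 1, 10, -90, 1540]; [0, 0, 0, 0, 0, 1, 12, -126]; [0, 0, 0, 0, 0, 0, 1, 14]; [0, 0, 0, 0, 0, 0, 0, 1]] (rows listed top to bottom)


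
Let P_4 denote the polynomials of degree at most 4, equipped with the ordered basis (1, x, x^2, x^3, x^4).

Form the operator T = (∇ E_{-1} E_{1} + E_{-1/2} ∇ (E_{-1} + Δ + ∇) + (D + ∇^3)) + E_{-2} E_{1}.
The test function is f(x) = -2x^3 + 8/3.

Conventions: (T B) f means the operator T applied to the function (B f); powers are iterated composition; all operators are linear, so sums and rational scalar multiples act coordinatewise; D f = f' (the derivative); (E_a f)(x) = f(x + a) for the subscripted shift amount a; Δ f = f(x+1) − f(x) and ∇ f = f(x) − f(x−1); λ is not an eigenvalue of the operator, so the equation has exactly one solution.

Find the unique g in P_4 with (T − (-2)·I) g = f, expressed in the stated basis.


write g with unknown coordinates in the stated basis and equate coefficients in (T − (-2)·I) g = f
solving from the highest basis element down gives g = -(2/3)x^3 + (4/3)x^2 - (16/9)x + 187/54
check: T g = -(2/3)x^3 - (8/3)x^2 + (32/9)x - 115/27
so T g − (-2)·g = -2x^3 + 8/3 = f ✓

g(x) = -(2/3)x^3 + (4/3)x^2 - (16/9)x + 187/54


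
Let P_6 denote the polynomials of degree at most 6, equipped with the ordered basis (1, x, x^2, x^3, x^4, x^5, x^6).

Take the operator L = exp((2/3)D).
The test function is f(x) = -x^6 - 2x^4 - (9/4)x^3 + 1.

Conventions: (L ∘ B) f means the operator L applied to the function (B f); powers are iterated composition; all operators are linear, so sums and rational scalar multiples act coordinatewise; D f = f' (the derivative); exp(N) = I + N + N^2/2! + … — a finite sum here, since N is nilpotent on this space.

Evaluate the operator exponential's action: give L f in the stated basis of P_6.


g(x) = -x^6 - 4x^5 - (26/3)x^4 - (1459/108)x^3 - (691/54)x^2 - (499/81)x - 109/729

order-1 term: -4x^5 - (16/3)x^3 - (9/2)x^2
order-2 term: -(20/3)x^4 - (16/3)x^2 - 3x
order-3 term: -(160/27)x^3 - (64/27)x - 2/3
order-4 term: -(80/27)x^2 - 32/81
order-5 term: -(64/81)x
order-6 term: -64/729
the series for exp((2/3)D) f terminates at order 6
exp((2/3)D) f = -x^6 - 4x^5 - (26/3)x^4 - (1459/108)x^3 - (691/54)x^2 - (499/81)x - 109/729


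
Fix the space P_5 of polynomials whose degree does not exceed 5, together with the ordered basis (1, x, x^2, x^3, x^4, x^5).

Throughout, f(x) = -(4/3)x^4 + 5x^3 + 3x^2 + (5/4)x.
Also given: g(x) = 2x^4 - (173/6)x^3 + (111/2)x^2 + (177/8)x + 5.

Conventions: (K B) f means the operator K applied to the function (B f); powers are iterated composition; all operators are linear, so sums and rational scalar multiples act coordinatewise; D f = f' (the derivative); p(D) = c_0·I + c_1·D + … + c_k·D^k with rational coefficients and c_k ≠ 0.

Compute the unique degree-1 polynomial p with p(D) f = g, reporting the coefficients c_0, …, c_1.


D^0 f = -(4/3)x^4 + 5x^3 + 3x^2 + (5/4)x
D^1 f = -(16/3)x^3 + 15x^2 + 6x + 5/4
matching coefficients of g against c_0 f + c_1 Df + … from the top degree down determines the c_i
solution: c_0 = -3/2, c_1 = 4

p(D) = -(3/2)·I + 4·D, i.e. c_0 = -3/2, c_1 = 4


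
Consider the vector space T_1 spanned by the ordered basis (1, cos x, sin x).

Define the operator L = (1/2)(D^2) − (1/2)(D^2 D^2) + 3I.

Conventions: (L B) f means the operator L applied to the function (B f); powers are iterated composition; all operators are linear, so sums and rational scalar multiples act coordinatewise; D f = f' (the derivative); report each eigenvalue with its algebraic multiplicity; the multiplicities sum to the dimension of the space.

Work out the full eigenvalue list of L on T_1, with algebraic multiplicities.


image of 1: 3
image of cos x: 2cos x
image of sin x: 2sin x
the matrix is diagonal; its diagonal is (3, 2, 2)
for a triangular matrix the eigenvalues are the diagonal entries, with algebraic multiplicity their repetition count

λ = 2 (multiplicity 2), λ = 3 (multiplicity 1)


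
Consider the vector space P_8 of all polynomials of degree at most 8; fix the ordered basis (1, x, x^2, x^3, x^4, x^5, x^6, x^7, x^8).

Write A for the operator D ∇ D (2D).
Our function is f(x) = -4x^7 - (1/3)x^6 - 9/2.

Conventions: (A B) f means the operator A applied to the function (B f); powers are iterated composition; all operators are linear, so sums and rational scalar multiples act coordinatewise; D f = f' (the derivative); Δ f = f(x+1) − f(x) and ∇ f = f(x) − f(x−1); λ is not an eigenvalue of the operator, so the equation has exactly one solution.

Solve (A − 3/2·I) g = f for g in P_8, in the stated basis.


write g with unknown coordinates in the stated basis and equate coefficients in (A − 3/2·I) g = f
solving from the highest basis element down gives g = (8/3)x^7 + (2/9)x^6 + (8960/3)x^3 - (13120/3)x^2 + 2880x - 6373/9
check: A g = 4480x^3 - 6560x^2 + 4320x - 3200/3
so A g − 3/2·g = -4x^7 - (1/3)x^6 - 9/2 = f ✓

the result is g(x) = (8/3)x^7 + (2/9)x^6 + (8960/3)x^3 - (13120/3)x^2 + 2880x - 6373/9


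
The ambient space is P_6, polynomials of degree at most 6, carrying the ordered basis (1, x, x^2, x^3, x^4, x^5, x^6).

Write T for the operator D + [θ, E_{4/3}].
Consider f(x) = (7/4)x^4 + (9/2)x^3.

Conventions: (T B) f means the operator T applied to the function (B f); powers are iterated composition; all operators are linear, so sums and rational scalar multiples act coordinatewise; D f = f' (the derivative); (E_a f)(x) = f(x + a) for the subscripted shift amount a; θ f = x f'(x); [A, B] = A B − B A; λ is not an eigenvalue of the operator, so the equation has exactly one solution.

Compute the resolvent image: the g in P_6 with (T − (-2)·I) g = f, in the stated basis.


write g with unknown coordinates in the stated basis and equate coefficients in (T − (-2)·I) g = f
solving from the highest basis element down gives g = (7/8)x^4 + (17/6)x^3 + (43/4)x^2 + (1121/36)x + 25859/648
check: T g = -(7/6)x^3 - (43/2)x^2 - (1121/18)x - 25859/324
so T g − (-2)·g = (7/4)x^4 + (9/2)x^3 = f ✓

g(x) = (7/8)x^4 + (17/6)x^3 + (43/4)x^2 + (1121/36)x + 25859/648


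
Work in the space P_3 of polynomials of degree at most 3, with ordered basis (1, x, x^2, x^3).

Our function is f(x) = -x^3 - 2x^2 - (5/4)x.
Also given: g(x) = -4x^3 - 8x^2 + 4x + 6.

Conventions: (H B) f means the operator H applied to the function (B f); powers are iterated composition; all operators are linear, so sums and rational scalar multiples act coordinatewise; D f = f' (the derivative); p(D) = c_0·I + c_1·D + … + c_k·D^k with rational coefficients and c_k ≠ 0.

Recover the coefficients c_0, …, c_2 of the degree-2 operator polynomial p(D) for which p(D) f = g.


c_0 = 4, c_1 = 0, c_2 = -3/2

D^0 f = -x^3 - 2x^2 - (5/4)x
D^1 f = -3x^2 - 4x - 5/4
D^2 f = -6x - 4
matching coefficients of g against c_0 f + c_1 Df + … from the top degree down determines the c_i
solution: c_0 = 4, c_1 = 0, c_2 = -3/2


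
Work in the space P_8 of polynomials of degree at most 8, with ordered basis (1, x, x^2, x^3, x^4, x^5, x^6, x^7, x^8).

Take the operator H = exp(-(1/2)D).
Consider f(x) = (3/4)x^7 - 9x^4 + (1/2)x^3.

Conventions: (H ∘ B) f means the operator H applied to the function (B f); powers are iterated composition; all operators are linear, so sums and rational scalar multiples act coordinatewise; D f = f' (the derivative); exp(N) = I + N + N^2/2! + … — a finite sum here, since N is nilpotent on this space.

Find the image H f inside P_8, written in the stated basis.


order-1 term: -(21/8)x^6 + 18x^3 - (3/4)x^2
order-2 term: (63/16)x^5 - (27/2)x^2 + (3/8)x
order-3 term: -(105/32)x^4 + (9/2)x - 1/16
order-4 term: (105/64)x^3 - 9/16
order-5 term: -(63/128)x^2
order-6 term: (21/256)x
order-7 term: -3/512
the series for exp(-(1/2)D) f terminates at order 7
exp(-(1/2)D) f = (3/4)x^7 - (21/8)x^6 + (63/16)x^5 - (393/32)x^4 + (1289/64)x^3 - (1887/128)x^2 + (1269/256)x - 323/512

g(x) = (3/4)x^7 - (21/8)x^6 + (63/16)x^5 - (393/32)x^4 + (1289/64)x^3 - (1887/128)x^2 + (1269/256)x - 323/512


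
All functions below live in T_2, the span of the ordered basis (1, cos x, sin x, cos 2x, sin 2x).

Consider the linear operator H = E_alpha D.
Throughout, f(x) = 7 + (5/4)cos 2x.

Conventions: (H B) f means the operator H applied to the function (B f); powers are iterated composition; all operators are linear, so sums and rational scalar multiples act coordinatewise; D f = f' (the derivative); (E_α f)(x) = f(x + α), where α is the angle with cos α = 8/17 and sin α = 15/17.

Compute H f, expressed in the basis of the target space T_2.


the image equals g(x) = -(600/289)cos 2x + (805/578)sin 2x

D f = -(5/2)sin 2x
E_alpha D f = -(600/289)cos 2x + (805/578)sin 2x
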